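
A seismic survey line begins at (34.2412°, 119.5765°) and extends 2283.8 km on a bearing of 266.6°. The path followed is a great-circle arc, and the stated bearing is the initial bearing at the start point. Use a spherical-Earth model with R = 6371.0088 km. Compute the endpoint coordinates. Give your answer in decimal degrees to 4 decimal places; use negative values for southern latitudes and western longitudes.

latitude 30.6446°, longitude 95.5555°

The arc subtends δ = 2283.8/6371.0088 = 0.358468 rad at the centre.
With φ₁ = 34.2412° = 0.597622 rad and θ = 266.6° = 4.653048 rad:
sin φ₂ = sin φ₁ cos δ + cos φ₁ sin δ cos θ = (0.562678)(0.936436) + (0.826676)(0.350840)(-0.059306) = 0.509711
φ₂ = asin(0.509711) = 0.534849 rad = 30.6446°.
For the longitude increment, Δλ = atan2( sin θ sin δ cos φ₁, cos δ − sin φ₁ sin φ₂ ) = atan2(-0.289520, 0.649632) = -24.0210°.
λ₂ = λ₁ + Δλ = 95.5555°.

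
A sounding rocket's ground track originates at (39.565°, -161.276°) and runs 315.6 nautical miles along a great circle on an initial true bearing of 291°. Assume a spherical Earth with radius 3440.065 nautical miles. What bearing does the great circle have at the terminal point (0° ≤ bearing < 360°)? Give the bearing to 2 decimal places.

Central angle δ = d/R = 0.091742 rad.
Converting: φ₁ = 0.690540 rad, θ = 5.078908 rad.
sin φ₂ = sin φ₁ cos δ + cos φ₁ sin δ cos θ = (0.636953)(0.995795) + (0.770902)(0.091614)(0.358368) = 0.659584
φ₂ = asin(0.659584) = 0.720266 rad = 41.268°.
Δλ = atan2( sin θ sin δ cos φ₁ , cos δ − sin φ₁ sin φ₂ ) = atan2(-0.065934, 0.575670) = -0.114038 rad = -6.534°.
λ₂ = -161.276° + -6.534° = -167.810°.
The forward bearing on arrival equals the back-azimuth from the destination plus 180°.
Back-azimuth from P₂ (41.27°, -167.81°) to P₁ (39.56°, -161.28°), with Δλ' = λ₁ − λ₂ = 6.53°: atan2( sin Δλ' cos φ₁ , cos φ₂ sin φ₁ − sin φ₂ cos φ₁ cos Δλ' ) = 106.76°.
Final bearing = (106.76° + 180°) mod 360° = 286.76°.

final bearing 286.76°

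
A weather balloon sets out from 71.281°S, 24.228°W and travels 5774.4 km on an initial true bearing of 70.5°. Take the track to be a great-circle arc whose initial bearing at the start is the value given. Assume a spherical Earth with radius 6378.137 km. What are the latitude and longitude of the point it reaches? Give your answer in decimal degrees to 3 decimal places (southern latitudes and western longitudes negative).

latitude -30.032°, longitude 34.699°

δ = 5774.4/6378.137 = 0.905343 rad (51.8723°).
Start latitude φ₁ = -1.244088 rad; initial bearing θ = 1.230457 rad.
Destination latitude: φ₂ = arcsin( sin φ₁ cos δ + cos φ₁ sin δ cos θ ) = arcsin(-0.500487) = -30.032°.
Then Δλ = atan2(0.237973, 0.143403) = 1.028465 rad, from sin θ sin δ cos φ₁ over cos δ − sin φ₁ sin φ₂.
λ₂ = -24.228° + 58.927° = 34.699°.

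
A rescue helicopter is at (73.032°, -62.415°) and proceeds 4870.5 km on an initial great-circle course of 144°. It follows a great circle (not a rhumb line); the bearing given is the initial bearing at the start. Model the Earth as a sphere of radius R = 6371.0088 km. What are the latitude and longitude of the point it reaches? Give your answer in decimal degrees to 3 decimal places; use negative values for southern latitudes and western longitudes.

δ = 4870.5/6371.0088 = 0.764479 rad (43.8014°).
Converting: φ₁ = 1.274649 rad, θ = 2.513274 rad.
Applying the spherical law of cosines for sides, sin φ₂ = sin φ₁ cos δ + cos φ₁ sin δ cos θ = 0.526904, so φ₂ = 31.797°.
Δλ = atan2( sin θ sin δ cos φ₁ , cos δ − sin φ₁ sin φ₂ ) = atan2(0.118732, 0.217776) = 0.499151 rad = 28.599°.
λ₂ = λ₁ + Δλ = -33.816°.

latitude 31.797°, longitude -33.816°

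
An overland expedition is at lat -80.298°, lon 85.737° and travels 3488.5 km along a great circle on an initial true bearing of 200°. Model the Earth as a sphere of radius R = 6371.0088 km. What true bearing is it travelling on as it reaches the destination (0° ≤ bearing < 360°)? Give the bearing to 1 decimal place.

The arc subtends δ = 3488.5/6371.0088 = 0.547558 rad at the centre.
Start latitude φ₁ = -1.401464 rad; initial bearing θ = 3.490659 rad.
Destination latitude: φ₂ = arcsin( sin φ₁ cos δ + cos φ₁ sin δ cos θ ) = arcsin(-0.924030) = -67.523°.
Δλ = atan2( sin θ sin δ cos φ₁ , cos δ − sin φ₁ sin φ₂ ) = atan2(-0.030007, -0.057016) = -2.657136 rad = -152.243°.
λ₂ = λ₁ + Δλ = -66.506°.
The forward bearing on arrival equals the back-azimuth from the destination plus 180°.
Back-azimuth from P₂ (-67.5°, -66.5°) to P₁ (-80.3°, 85.7°), with Δλ' = λ₁ − λ₂ = 152.2°: atan2( sin Δλ' cos φ₁ , cos φ₂ sin φ₁ − sin φ₂ cos φ₁ cos Δλ' ) = 171.3°.
Final bearing = (171.3° + 180°) mod 360° = 351.3°.

final bearing 351.3°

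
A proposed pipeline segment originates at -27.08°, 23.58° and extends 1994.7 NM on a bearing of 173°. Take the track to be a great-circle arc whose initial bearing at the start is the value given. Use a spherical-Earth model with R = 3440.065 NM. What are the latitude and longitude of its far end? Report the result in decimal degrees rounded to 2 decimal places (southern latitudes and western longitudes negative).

δ = 1994.7/3440.065 = 0.579844 rad (33.2226°).
Start latitude φ₁ = -0.472635 rad; initial bearing θ = 3.019420 rad.
Destination latitude: φ₂ = arcsin( sin φ₁ cos δ + cos φ₁ sin δ cos θ ) = arcsin(-0.865018) = -59.88°.
Then Δλ = atan2(0.059451, 0.442763) = 0.133475 rad, from sin θ sin δ cos φ₁ over cos δ − sin φ₁ sin φ₂.
Hence λ₂ = 23.58° + 7.65° = 31.23°.

latitude -59.88°, longitude 31.23°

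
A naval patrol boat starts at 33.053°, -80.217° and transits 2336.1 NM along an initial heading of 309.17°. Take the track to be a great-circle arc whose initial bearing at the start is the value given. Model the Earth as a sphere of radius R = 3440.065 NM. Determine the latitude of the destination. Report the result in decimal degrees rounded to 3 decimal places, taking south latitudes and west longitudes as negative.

Angular distance δ = d/R = 2336.1 / 3440.065 = 0.679086 rad.
Start latitude φ₁ = 0.576884 rad; initial bearing θ = 5.396034 rad.
Applying the spherical law of cosines for sides, sin φ₂ = sin φ₁ cos δ + cos φ₁ sin δ cos θ = 0.756923, so φ₂ = 49.194°.
Δλ = atan2( sin θ sin δ cos φ₁ , cos δ − sin φ₁ sin φ₂ ) = atan2(-0.408134, 0.365310) = -0.840709 rad = -48.169°.
λ₂ = -80.217° + -48.169° = -128.386°.

latitude 49.194°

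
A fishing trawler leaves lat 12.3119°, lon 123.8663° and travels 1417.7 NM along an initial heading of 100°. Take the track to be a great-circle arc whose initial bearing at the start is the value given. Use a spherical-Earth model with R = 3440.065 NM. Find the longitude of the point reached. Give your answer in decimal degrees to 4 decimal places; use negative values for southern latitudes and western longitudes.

longitude 147.3010°

δ = 1417.7/3440.065 = 0.412114 rad (23.6124°).
Start latitude φ₁ = 0.214883 rad; initial bearing θ = 1.745329 rad.
Applying the spherical law of cosines for sides, sin φ₂ = sin φ₁ cos δ + cos φ₁ sin δ cos θ = 0.127426, so φ₂ = 7.3209°.
Δλ = atan2( sin θ sin δ cos φ₁ , cos δ − sin φ₁ sin φ₂ ) = atan2(0.385390, 0.889105) = 0.409013 rad = 23.4347°.
λ₂ = 123.8663° + 23.4347° = 147.3010°.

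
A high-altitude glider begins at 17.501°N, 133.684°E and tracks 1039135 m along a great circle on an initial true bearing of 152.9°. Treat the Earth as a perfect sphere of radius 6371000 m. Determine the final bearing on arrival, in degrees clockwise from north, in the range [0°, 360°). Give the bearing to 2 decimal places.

final bearing 153.89°

Central angle δ = d/R = 0.163104 rad.
Start latitude φ₁ = 0.305450 rad; initial bearing θ = 2.668608 rad.
Applying the spherical law of cosines for sides, sin φ₂ = sin φ₁ cos δ + cos φ₁ sin δ cos θ = 0.158868, so φ₂ = 9.141°.
Then Δλ = atan2(0.070548, 0.938953) = 0.074994 rad, from sin θ sin δ cos φ₁ over cos δ − sin φ₁ sin φ₂.
λ₂ = λ₁ + Δλ = 137.981°.
The forward bearing on arrival equals the back-azimuth from the destination plus 180°.
Back-azimuth from P₂ (9.14°, 137.98°) to P₁ (17.50°, 133.68°), with Δλ' = λ₁ − λ₂ = -4.30°: atan2( sin Δλ' cos φ₁ , cos φ₂ sin φ₁ − sin φ₂ cos φ₁ cos Δλ' ) = 333.89°.
Final bearing = (333.89° + 180°) mod 360° = 153.89°.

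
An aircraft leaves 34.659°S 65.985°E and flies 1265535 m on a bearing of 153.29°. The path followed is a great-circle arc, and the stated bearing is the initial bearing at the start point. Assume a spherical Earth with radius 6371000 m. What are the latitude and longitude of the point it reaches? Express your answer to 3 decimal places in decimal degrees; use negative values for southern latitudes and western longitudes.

δ = 1265535/6371000 = 0.198640 rad (11.3812°).
Converting: φ₁ = -0.604914 rad, θ = 2.675415 rad.
sin φ₂ = sin φ₁ cos δ + cos φ₁ sin δ cos θ = (-0.568691)(0.980336) + (0.822551)(0.197336)(-0.893293) = -0.702507
φ₂ = asin(-0.702507) = -0.778914 rad = -44.628°.
Then Δλ = atan2(0.072958, 0.580827) = 0.124957 rad, from sin θ sin δ cos φ₁ over cos δ − sin φ₁ sin φ₂.
λ₂ = λ₁ + Δλ = 73.144°.

latitude -44.628°, longitude 73.144°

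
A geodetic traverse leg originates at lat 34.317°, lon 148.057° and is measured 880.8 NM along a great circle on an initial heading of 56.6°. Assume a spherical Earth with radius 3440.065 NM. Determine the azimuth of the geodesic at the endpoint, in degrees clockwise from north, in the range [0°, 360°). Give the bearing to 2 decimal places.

Angular distance δ = d/R = 880.8 / 3440.065 = 0.256042 rad.
With φ₁ = 34.317° = 0.598945 rad and θ = 56.6° = 0.987856 rad:
Destination latitude: φ₂ = arcsin( sin φ₁ cos δ + cos φ₁ sin δ cos θ ) = arcsin(0.660536) = 41.341°.
Then Δλ = atan2(0.174625, 0.595009) = 0.285467 rad, from sin θ sin δ cos φ₁ over cos δ − sin φ₁ sin φ₂.
λ₂ = λ₁ + Δλ = 164.413°.
The forward bearing on arrival equals the back-azimuth from the destination plus 180°.
Back-azimuth from P₂ (41.34°, 164.41°) to P₁ (34.32°, 148.06°), with Δλ' = λ₁ − λ₂ = -16.36°: atan2( sin Δλ' cos φ₁ , cos φ₂ sin φ₁ − sin φ₂ cos φ₁ cos Δλ' ) = 246.69°.
Final bearing = (246.69° + 180°) mod 360° = 66.69°.

final bearing 66.69°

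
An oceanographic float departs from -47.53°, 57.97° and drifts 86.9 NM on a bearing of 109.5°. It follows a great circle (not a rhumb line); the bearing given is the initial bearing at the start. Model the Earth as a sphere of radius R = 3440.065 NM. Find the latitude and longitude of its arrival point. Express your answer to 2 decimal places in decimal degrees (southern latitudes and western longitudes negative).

δ = 86.9/3440.065 = 0.025261 rad (1.4474°).
With φ₁ = -47.53° = -0.829555 rad and θ = 109.5° = 1.911136 rad:
Applying the spherical law of cosines for sides, sin φ₂ = sin φ₁ cos δ + cos φ₁ sin δ cos θ = -0.743089, so φ₂ = -48.00°.
Δλ = atan2( sin θ sin δ cos φ₁ , cos δ − sin φ₁ sin φ₂ ) = atan2(0.016076, 0.451556) = 0.035587 rad = 2.04°.
Hence λ₂ = 57.97° + 2.04° = 60.01°.

latitude -48.00°, longitude 60.01°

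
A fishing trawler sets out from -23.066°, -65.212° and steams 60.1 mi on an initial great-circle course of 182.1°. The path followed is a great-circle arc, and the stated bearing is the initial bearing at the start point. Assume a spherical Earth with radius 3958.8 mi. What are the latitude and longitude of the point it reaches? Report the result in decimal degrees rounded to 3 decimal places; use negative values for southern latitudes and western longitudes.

Central angle δ = d/R = 0.015181 rad.
Converting: φ₁ = -0.402578 rad, θ = 3.178245 rad.
Applying the spherical law of cosines for sides, sin φ₂ = sin φ₁ cos δ + cos φ₁ sin δ cos θ = -0.405704, so φ₂ = -23.935°.
Then Δλ = atan2(-0.000512, 0.840934) = -0.000609 rad, from sin θ sin δ cos φ₁ over cos δ − sin φ₁ sin φ₂.
λ₂ = -65.212° + -0.035° = -65.247°.

latitude -23.935°, longitude -65.247°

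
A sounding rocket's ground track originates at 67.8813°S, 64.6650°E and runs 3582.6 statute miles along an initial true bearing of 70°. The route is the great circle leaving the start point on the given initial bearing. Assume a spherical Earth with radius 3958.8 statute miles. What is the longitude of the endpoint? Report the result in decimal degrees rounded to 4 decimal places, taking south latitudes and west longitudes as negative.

longitude 121.5639°

Central angle δ = d/R = 0.904971 rad.
Start latitude φ₁ = -1.184752 rad; initial bearing θ = 1.221730 rad.
Destination latitude: φ₂ = arcsin( sin φ₁ cos δ + cos φ₁ sin δ cos θ ) = arcsin(-0.470975) = -28.0976°.
Then Δλ = atan2(0.278246, 0.181394) = 0.993073 rad, from sin θ sin δ cos φ₁ over cos δ − sin φ₁ sin φ₂.
λ₂ = λ₁ + Δλ = 121.5639°.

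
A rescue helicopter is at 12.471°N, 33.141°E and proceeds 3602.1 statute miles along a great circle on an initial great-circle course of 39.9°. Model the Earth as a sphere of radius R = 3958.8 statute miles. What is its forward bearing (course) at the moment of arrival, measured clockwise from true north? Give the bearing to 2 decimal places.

Angular distance δ = d/R = 3602.1 / 3958.8 = 0.909897 rad.
With φ₁ = 12.471° = 0.217660 rad and θ = 39.9° = 0.696386 rad:
sin φ₂ = sin φ₁ cos δ + cos φ₁ sin δ cos θ = (0.215945)(0.613827) + (0.976405)(0.789440)(0.767165) = 0.723895
φ₂ = asin(0.723895) = 0.809431 rad = 46.377°.
Then Δλ = atan2(0.494438, 0.457505) = 0.824176 rad, from sin θ sin δ cos φ₁ over cos δ − sin φ₁ sin φ₂.
Hence λ₂ = 33.141° + 47.222° = 80.363°.
The forward bearing on arrival equals the back-azimuth from the destination plus 180°.
Back-azimuth from P₂ (46.38°, 80.36°) to P₁ (12.47°, 33.14°), with Δλ' = λ₁ − λ₂ = -47.22°: atan2( sin Δλ' cos φ₁ , cos φ₂ sin φ₁ − sin φ₂ cos φ₁ cos Δλ' ) = 245.21°.
Final bearing = (245.21° + 180°) mod 360° = 65.21°.

final bearing 65.21°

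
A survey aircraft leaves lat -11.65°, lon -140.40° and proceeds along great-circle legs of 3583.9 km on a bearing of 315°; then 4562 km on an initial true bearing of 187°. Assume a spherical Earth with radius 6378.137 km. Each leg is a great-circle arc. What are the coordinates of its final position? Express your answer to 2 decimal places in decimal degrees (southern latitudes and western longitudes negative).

latitude -29.24°, longitude -168.26°

Apply the spherical direct solution leg by leg, carrying full precision between legs.
Leg 1: from (-11.65°, -140.40°), δ = 3583.9/6378.137 = 0.561904 rad, θ = 315° → φ = 11.43°, λ = -163.00°.
Leg 2: from (11.43°, -163.00°), δ = 4562/6378.137 = 0.715256 rad, θ = 187° → φ = -29.24°, λ = -168.26°.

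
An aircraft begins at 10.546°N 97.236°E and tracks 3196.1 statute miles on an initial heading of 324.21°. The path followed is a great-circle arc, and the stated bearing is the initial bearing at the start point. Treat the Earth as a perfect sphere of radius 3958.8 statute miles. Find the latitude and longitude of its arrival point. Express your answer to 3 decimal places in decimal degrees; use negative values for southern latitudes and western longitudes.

latitude 44.642°, longitude 60.808°

Central angle δ = d/R = 0.807341 rad.
Start latitude φ₁ = 0.184062 rad; initial bearing θ = 5.658532 rad.
sin φ₂ = sin φ₁ cos δ + cos φ₁ sin δ cos θ = (0.183025)(0.691422) + (0.983108)(0.722451)(0.811166) = 0.702676
φ₂ = asin(0.702676) = 0.779152 rad = 44.642°.
For the longitude increment, Δλ = atan2( sin θ sin δ cos φ₁, cos δ − sin φ₁ sin φ₂ ) = atan2(-0.415364, 0.562815) = -36.428°.
Hence λ₂ = 97.236° + -36.428° = 60.808°.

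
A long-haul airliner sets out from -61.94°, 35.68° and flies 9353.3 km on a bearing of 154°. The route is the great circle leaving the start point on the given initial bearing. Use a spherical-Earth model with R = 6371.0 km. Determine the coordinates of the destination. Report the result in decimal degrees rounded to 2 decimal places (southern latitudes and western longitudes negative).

δ = 9353.3/6371 = 1.468105 rad (84.1162°).
With φ₁ = -61.94° = -1.081057 rad and θ = 154° = 2.687807 rad:
sin φ₂ = sin φ₁ cos δ + cos φ₁ sin δ cos θ = (-0.882455)(0.102510) + (0.470396)(0.994732)(-0.898794) = -0.511023
φ₂ = asin(-0.511023) = -0.536374 rad = -30.73°.
Δλ = atan2( sin θ sin δ cos φ₁ , cos δ − sin φ₁ sin φ₂ ) = atan2(0.205122, -0.348444) = 2.609539 rad = 149.52°.
λ₂ = 35.68° + 149.52° = 185.20°, normalized to (−180°, 180°] → -174.80°.

latitude -30.73°, longitude -174.80°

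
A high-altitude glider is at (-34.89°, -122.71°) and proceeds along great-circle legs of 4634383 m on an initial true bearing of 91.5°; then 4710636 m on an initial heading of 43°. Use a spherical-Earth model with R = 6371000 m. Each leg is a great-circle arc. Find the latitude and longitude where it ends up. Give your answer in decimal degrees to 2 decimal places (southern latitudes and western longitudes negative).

Apply the spherical direct solution leg by leg, carrying full precision between legs.
Leg 1: from (-34.89°, -122.71°), δ = 4634383/6371000 = 0.727418 rad, θ = 91.5° → φ = -26.20°, λ = -74.91°.
Leg 2: from (-26.20°, -74.91°), δ = 4710636/6371000 = 0.739387 rad, θ = 43° → φ = 6.66°, λ = -47.35°.

latitude 6.66°, longitude -47.35°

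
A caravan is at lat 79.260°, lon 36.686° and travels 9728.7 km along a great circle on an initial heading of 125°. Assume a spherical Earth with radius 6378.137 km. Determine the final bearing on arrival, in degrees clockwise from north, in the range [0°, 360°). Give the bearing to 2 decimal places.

final bearing 171.20°

Angular distance δ = d/R = 9728.7 / 6378.137 = 1.525320 rad.
With φ₁ = 79.260° = 1.383348 rad and θ = 125° = 2.181662 rad:
Applying the spherical law of cosines for sides, sin φ₂ = sin φ₁ cos δ + cos φ₁ sin δ cos θ = -0.062113, so φ₂ = -3.561°.
For the longitude increment, Δλ = atan2( sin θ sin δ cos φ₁, cos δ − sin φ₁ sin φ₂ ) = atan2(0.152493, 0.106485) = 55.074°.
λ₂ = λ₁ + Δλ = 91.760°.
The forward bearing on arrival equals the back-azimuth from the destination plus 180°.
Back-azimuth from P₂ (-3.56°, 91.76°) to P₁ (79.26°, 36.69°), with Δλ' = λ₁ − λ₂ = -55.07°: atan2( sin Δλ' cos φ₁ , cos φ₂ sin φ₁ − sin φ₂ cos φ₁ cos Δλ' ) = 351.20°.
Final bearing = (351.20° + 180°) mod 360° = 171.20°.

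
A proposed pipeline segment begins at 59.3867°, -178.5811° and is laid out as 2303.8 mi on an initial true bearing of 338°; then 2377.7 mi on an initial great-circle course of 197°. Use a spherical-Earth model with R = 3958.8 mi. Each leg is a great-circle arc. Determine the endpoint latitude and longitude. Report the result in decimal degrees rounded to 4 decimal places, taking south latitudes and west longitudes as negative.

latitude 44.0855°, longitude 74.4579°

Apply the spherical direct solution leg by leg, carrying full precision between legs.
Leg 1: from (59.3867°, -178.5811°), δ = 2303.8/3958.8 = 0.581944 rad, θ = 338° → φ = 78.0930°, λ = 87.7569°.
Leg 2: from (78.0930°, 87.7569°), δ = 2377.7/3958.8 = 0.600611 rad, θ = 197° → φ = 44.0855°, λ = 74.4579°.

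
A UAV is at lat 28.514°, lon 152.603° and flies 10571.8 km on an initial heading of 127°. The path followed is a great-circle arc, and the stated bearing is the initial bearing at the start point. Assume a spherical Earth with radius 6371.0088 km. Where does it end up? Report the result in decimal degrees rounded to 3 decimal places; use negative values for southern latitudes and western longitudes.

latitude -34.678°, longitude -132.080°

Central angle δ = d/R = 1.659360 rad.
With φ₁ = 28.514° = 0.497663 rad and θ = 127° = 2.216568 rad:
Destination latitude: φ₂ = arcsin( sin φ₁ cos δ + cos φ₁ sin δ cos θ ) = arcsin(-0.568966) = -34.678°.
For the longitude increment, Δλ = atan2( sin θ sin δ cos φ₁, cos δ − sin φ₁ sin φ₂ ) = atan2(0.699011, 0.183161) = 75.317°.
λ₂ = 152.603° + 75.317° = 227.920°, normalized to (−180°, 180°] → -132.080°.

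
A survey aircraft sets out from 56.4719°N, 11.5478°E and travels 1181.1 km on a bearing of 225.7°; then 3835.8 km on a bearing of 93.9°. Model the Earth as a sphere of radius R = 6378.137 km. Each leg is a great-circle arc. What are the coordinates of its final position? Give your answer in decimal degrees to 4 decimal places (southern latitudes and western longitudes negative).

Apply the spherical direct solution leg by leg, carrying full precision between legs.
Leg 1: from (56.4719°, 11.5478°), δ = 1181.1/6378.137 = 0.185179 rad, θ = 225.7° → φ = 48.4463°, λ = 0.0892°.
Leg 2: from (48.4463°, 0.0892°), δ = 3835.8/6378.137 = 0.601398 rad, θ = 93.9° → φ = 36.2642°, λ = 44.5238°.

latitude 36.2642°, longitude 44.5238°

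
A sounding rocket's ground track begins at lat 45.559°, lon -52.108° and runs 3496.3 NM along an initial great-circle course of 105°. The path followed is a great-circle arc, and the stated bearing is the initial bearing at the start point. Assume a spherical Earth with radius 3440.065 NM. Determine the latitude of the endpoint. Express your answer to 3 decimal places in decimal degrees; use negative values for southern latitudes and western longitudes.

latitude 12.816°

Central angle δ = d/R = 1.016347 rad.
Start latitude φ₁ = 0.795155 rad; initial bearing θ = 1.832596 rad.
sin φ₂ = sin φ₁ cos δ + cos φ₁ sin δ cos θ = (0.713972)(0.526475) + (0.700174)(0.850191)(-0.258819) = 0.221818
φ₂ = asin(0.221818) = 0.223679 rad = 12.816°.
Then Δλ = atan2(0.574998, 0.368103) = 1.001354 rad, from sin θ sin δ cos φ₁ over cos δ − sin φ₁ sin φ₂.
λ₂ = -52.108° + 57.373° = 5.265°.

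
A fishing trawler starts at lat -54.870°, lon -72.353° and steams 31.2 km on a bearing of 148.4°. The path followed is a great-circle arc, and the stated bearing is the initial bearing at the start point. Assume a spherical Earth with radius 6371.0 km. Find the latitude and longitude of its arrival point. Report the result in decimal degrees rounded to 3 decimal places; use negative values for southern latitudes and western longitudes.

latitude -55.109°, longitude -72.096°

Central angle δ = d/R = 0.004897 rad.
Converting: φ₁ = -0.957662 rad, θ = 2.590069 rad.
sin φ₂ = sin φ₁ cos δ + cos φ₁ sin δ cos θ = (-0.817849)(0.999988) + (0.575434)(0.004897)(-0.851727) = -0.820239
φ₂ = asin(-0.820239) = -0.961829 rad = -55.109°.
For the longitude increment, Δλ = atan2( sin θ sin δ cos φ₁, cos δ − sin φ₁ sin φ₂ ) = atan2(0.001477, 0.329157) = 0.257°.
Hence λ₂ = -72.353° + 0.257° = -72.096°.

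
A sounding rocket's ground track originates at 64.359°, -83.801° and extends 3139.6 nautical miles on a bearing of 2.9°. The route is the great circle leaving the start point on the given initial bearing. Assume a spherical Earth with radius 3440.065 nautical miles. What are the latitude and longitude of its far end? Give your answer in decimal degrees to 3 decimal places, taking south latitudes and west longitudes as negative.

latitude 63.294°, longitude 91.089°

Central angle δ = d/R = 0.912657 rad.
Start latitude φ₁ = 1.123276 rad; initial bearing θ = 0.050615 rad.
Applying the spherical law of cosines for sides, sin φ₂ = sin φ₁ cos δ + cos φ₁ sin δ cos θ = 0.893322, so φ₂ = 63.294°.
Δλ = atan2( sin θ sin δ cos φ₁ , cos δ − sin φ₁ sin φ₂ ) = atan2(0.017320, -0.193704) = 3.052413 rad = 174.890°.
Hence λ₂ = -83.801° + 174.890° = 91.089°.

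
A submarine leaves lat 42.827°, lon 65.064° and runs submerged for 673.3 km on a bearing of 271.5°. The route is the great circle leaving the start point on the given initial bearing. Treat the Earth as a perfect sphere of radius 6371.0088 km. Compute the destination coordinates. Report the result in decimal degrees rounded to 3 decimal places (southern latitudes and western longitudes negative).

latitude 42.689°, longitude 56.816°

The arc subtends δ = 673.3/6371.0088 = 0.105682 rad at the centre.
Start latitude φ₁ = 0.747472 rad; initial bearing θ = 4.738569 rad.
sin φ₂ = sin φ₁ cos δ + cos φ₁ sin δ cos θ = (0.679787)(0.994421) + (0.733410)(0.105485)(0.026177) = 0.678020
φ₂ = asin(0.678020) = 0.745065 rad = 42.689°.
Then Δλ = atan2(-0.077337, 0.533512) = -0.143956 rad, from sin θ sin δ cos φ₁ over cos δ − sin φ₁ sin φ₂.
λ₂ = λ₁ + Δλ = 56.816°.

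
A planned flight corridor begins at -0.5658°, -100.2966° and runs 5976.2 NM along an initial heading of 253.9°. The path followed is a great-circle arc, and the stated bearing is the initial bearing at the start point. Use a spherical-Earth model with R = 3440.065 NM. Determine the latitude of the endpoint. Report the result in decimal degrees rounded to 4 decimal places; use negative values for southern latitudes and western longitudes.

The arc subtends δ = 5976.2/3440.065 = 1.737235 rad at the centre.
Start latitude φ₁ = -0.009875 rad; initial bearing θ = 4.431391 rad.
sin φ₂ = sin φ₁ cos δ + cos φ₁ sin δ cos θ = (-0.009875)(-0.165671) + (0.999951)(0.986181)(-0.277315) = -0.271833
φ₂ = asin(-0.271833) = -0.275297 rad = -15.7734°.
Δλ = atan2( sin θ sin δ cos φ₁ , cos δ − sin φ₁ sin φ₂ ) = atan2(-0.947456, -0.168355) = -1.746653 rad = -100.0758°.
λ₂ = -100.2966° + -100.0758° = -200.3724°, normalized to (−180°, 180°] → 159.6276°.

latitude -15.7734°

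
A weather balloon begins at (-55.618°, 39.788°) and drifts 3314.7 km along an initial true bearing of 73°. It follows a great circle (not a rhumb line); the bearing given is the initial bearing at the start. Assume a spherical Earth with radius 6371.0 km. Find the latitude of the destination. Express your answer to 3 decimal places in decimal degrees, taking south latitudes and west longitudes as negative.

Central angle δ = d/R = 0.520279 rad.
Start latitude φ₁ = -0.970717 rad; initial bearing θ = 1.274090 rad.
sin φ₂ = sin φ₁ cos δ + cos φ₁ sin δ cos θ = (-0.825291)(0.867680) + (0.564708)(0.497123)(0.292372) = -0.634012
φ₂ = asin(-0.634012) = -0.686730 rad = -39.347°.
Then Δλ = atan2(0.268462, 0.344436) = 0.662069 rad, from sin θ sin δ cos φ₁ over cos δ − sin φ₁ sin φ₂.
Hence λ₂ = 39.788° + 37.934° = 77.722°.

latitude -39.347°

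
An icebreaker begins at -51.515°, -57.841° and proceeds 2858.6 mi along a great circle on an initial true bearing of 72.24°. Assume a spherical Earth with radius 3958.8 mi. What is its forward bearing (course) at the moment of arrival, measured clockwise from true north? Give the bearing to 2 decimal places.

The arc subtends δ = 2858.6/3958.8 = 0.722088 rad at the centre.
Converting: φ₁ = -0.899106 rad, θ = 1.260826 rad.
Applying the spherical law of cosines for sides, sin φ₂ = sin φ₁ cos δ + cos φ₁ sin δ cos θ = -0.461949, so φ₂ = -27.513°.
Then Δλ = atan2(0.391715, 0.388827) = 0.789097 rad, from sin θ sin δ cos φ₁ over cos δ − sin φ₁ sin φ₂.
λ₂ = -57.841° + 45.212° = -12.629°.
The forward bearing on arrival equals the back-azimuth from the destination plus 180°.
Back-azimuth from P₂ (-27.51°, -12.63°) to P₁ (-51.52°, -57.84°), with Δλ' = λ₁ − λ₂ = -45.21°: atan2( sin Δλ' cos φ₁ , cos φ₂ sin φ₁ − sin φ₂ cos φ₁ cos Δλ' ) = 221.93°.
Final bearing = (221.93° + 180°) mod 360° = 41.93°.

final bearing 41.93°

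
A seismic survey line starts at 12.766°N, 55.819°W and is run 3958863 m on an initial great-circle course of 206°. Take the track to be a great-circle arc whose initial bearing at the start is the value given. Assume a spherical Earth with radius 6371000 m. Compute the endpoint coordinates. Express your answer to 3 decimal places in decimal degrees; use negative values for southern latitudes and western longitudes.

latitude -19.308°, longitude -71.508°

Central angle δ = d/R = 0.621388 rad.
Converting: φ₁ = 0.222809 rad, θ = 3.595378 rad.
sin φ₂ = sin φ₁ cos δ + cos φ₁ sin δ cos θ = (0.220970)(0.813071) + (0.975281)(0.582164)(-0.898794) = -0.330647
φ₂ = asin(-0.330647) = -0.336989 rad = -19.308°.
Then Δλ = atan2(-0.248896, 0.886134) = -0.273823 rad, from sin θ sin δ cos φ₁ over cos δ − sin φ₁ sin φ₂.
Hence λ₂ = -55.819° + -15.689° = -71.508°.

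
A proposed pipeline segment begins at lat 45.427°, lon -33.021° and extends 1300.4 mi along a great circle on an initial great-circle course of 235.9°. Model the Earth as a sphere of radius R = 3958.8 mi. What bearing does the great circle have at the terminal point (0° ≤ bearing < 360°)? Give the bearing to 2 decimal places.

final bearing 223.98°

The arc subtends δ = 1300.4/3958.8 = 0.328483 rad at the centre.
With φ₁ = 45.427° = 0.792851 rad and θ = 235.9° = 4.117232 rad:
Applying the spherical law of cosines for sides, sin φ₂ = sin φ₁ cos δ + cos φ₁ sin δ cos θ = 0.547334, so φ₂ = 33.184°.
Δλ = atan2( sin θ sin δ cos φ₁ , cos δ − sin φ₁ sin φ₂ ) = atan2(-0.187483, 0.556636) = -0.324880 rad = -18.614°.
λ₂ = λ₁ + Δλ = -51.635°.
The forward bearing on arrival equals the back-azimuth from the destination plus 180°.
Back-azimuth from P₂ (33.18°, -51.64°) to P₁ (45.43°, -33.02°), with Δλ' = λ₁ − λ₂ = 18.61°: atan2( sin Δλ' cos φ₁ , cos φ₂ sin φ₁ − sin φ₂ cos φ₁ cos Δλ' ) = 43.98°.
Final bearing = (43.98° + 180°) mod 360° = 223.98°.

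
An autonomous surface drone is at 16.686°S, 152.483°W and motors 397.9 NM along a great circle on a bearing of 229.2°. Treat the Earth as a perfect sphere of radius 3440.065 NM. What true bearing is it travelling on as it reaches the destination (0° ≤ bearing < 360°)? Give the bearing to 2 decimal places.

final bearing 230.93°

δ = 397.9/3440.065 = 0.115666 rad (6.6272°).
Start latitude φ₁ = -0.291226 rad; initial bearing θ = 4.000295 rad.
sin φ₂ = sin φ₁ cos δ + cos φ₁ sin δ cos θ = (-0.287126)(0.993318) + (0.957893)(0.115409)(-0.653421) = -0.357443
φ₂ = asin(-0.357443) = -0.365529 rad = -20.943°.
Δλ = atan2( sin θ sin δ cos φ₁ , cos δ − sin φ₁ sin φ₂ ) = atan2(-0.083685, 0.890687) = -0.093681 rad = -5.368°.
λ₂ = -152.483° + -5.368° = -157.851°.
The forward bearing on arrival equals the back-azimuth from the destination plus 180°.
Back-azimuth from P₂ (-20.94°, -157.85°) to P₁ (-16.69°, -152.48°), with Δλ' = λ₁ − λ₂ = 5.37°: atan2( sin Δλ' cos φ₁ , cos φ₂ sin φ₁ − sin φ₂ cos φ₁ cos Δλ' ) = 50.93°.
Final bearing = (50.93° + 180°) mod 360° = 230.93°.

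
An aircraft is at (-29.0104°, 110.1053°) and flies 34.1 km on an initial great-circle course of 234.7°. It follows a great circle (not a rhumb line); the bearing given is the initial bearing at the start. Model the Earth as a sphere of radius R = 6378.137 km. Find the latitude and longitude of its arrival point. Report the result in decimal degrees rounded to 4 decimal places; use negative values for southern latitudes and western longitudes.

latitude -29.1871°, longitude 109.8189°

δ = 34.1/6378.137 = 0.005346 rad (0.3063°).
Start latitude φ₁ = -0.506327 rad; initial bearing θ = 4.096288 rad.
Applying the spherical law of cosines for sides, sin φ₂ = sin φ₁ cos δ + cos φ₁ sin δ cos θ = -0.487663, so φ₂ = -29.1871°.
For the longitude increment, Δλ = atan2( sin θ sin δ cos φ₁, cos δ − sin φ₁ sin φ₂ ) = atan2(-0.003816, 0.763484) = -0.2864°.
λ₂ = 110.1053° + -0.2864° = 109.8189°.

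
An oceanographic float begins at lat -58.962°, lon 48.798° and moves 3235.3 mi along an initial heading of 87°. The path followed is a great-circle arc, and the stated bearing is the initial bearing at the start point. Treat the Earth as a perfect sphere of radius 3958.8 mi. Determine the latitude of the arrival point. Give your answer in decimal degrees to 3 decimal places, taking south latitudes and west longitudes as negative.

Central angle δ = d/R = 0.817243 rad.
Start latitude φ₁ = -1.029081 rad; initial bearing θ = 1.518436 rad.
Applying the spherical law of cosines for sides, sin φ₂ = sin φ₁ cos δ + cos φ₁ sin δ cos θ = -0.566591, so φ₂ = -34.513°.
Δλ = atan2( sin θ sin δ cos φ₁ , cos δ − sin φ₁ sin φ₂ ) = atan2(0.375497, 0.198765) = 1.083954 rad = 62.106°.
λ₂ = λ₁ + Δλ = 110.904°.

latitude -34.513°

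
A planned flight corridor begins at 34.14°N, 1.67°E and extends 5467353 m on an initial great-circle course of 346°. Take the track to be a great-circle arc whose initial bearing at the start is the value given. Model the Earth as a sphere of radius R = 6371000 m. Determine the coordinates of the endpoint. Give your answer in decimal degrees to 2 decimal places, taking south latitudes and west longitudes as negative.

latitude 77.06°, longitude -53.13°

Angular distance δ = d/R = 5467353 / 6371000 = 0.858162 rad.
Converting: φ₁ = 0.595855 rad, θ = 6.038839 rad.
sin φ₂ = sin φ₁ cos δ + cos φ₁ sin δ cos θ = (0.561217)(0.653829) + (0.827669)(0.756642)(0.970296) = 0.974587
φ₂ = asin(0.974587) = 1.344869 rad = 77.06°.
Then Δλ = atan2(-0.151503, 0.106874) = -0.956439 rad, from sin θ sin δ cos φ₁ over cos δ − sin φ₁ sin φ₂.
λ₂ = λ₁ + Δλ = -53.13°.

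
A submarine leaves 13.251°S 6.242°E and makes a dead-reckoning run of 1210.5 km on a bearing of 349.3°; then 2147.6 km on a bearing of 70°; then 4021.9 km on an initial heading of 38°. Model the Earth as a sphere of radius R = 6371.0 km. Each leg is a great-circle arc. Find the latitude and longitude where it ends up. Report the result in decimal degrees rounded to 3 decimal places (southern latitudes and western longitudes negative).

latitude 31.416°, longitude 47.584°

Apply the spherical direct solution leg by leg, carrying full precision between legs.
Leg 1: from (-13.251°, 6.242°), δ = 1210.5/6371 = 0.190002 rad, θ = 349.3° → φ = -2.548°, λ = 4.231°.
Leg 2: from (-2.548°, 4.231°), δ = 2147.6/6371 = 0.337090 rad, θ = 70° → φ = 4.075°, λ = 22.385°.
Leg 3: from (4.075°, 22.385°), δ = 4021.9/6371 = 0.631282 rad, θ = 38° → φ = 31.416°, λ = 47.584°.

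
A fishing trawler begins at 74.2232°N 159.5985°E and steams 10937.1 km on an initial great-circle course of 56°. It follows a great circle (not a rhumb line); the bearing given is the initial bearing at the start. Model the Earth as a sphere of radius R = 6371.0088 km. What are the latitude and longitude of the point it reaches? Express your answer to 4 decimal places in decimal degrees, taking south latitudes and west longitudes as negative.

The arc subtends δ = 10937.1/6371.0088 = 1.716698 rad at the centre.
With φ₁ = 74.2232° = 1.295439 rad and θ = 56° = 0.977384 rad:
Applying the spherical law of cosines for sides, sin φ₂ = sin φ₁ cos δ + cos φ₁ sin δ cos θ = 0.010516, so φ₂ = 0.6025°.
For the longitude increment, Δλ = atan2( sin θ sin δ cos φ₁, cos δ − sin φ₁ sin φ₂ ) = atan2(0.223013, -0.155505) = 124.8877°.
λ₂ = 159.5985° + 124.8877° = 284.4862°, normalized to (−180°, 180°] → -75.5138°.

latitude 0.6025°, longitude -75.5138°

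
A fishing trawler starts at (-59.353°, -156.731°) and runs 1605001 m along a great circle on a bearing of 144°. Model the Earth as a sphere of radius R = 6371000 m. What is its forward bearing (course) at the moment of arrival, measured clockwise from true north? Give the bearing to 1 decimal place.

Central angle δ = d/R = 0.251923 rad.
Start latitude φ₁ = -1.035905 rad; initial bearing θ = 2.513274 rad.
Applying the spherical law of cosines for sides, sin φ₂ = sin φ₁ cos δ + cos φ₁ sin δ cos θ = -0.935964, so φ₂ = -69.384°.
For the longitude increment, Δλ = atan2( sin θ sin δ cos φ₁, cos δ − sin φ₁ sin φ₂ ) = atan2(0.074686, 0.163202) = 24.590°.
Hence λ₂ = -156.731° + 24.590° = -132.141°.
The forward bearing on arrival equals the back-azimuth from the destination plus 180°.
Back-azimuth from P₂ (-69.4°, -132.1°) to P₁ (-59.4°, -156.7°), with Δλ' = λ₁ − λ₂ = -24.6°: atan2( sin Δλ' cos φ₁ , cos φ₂ sin φ₁ − sin φ₂ cos φ₁ cos Δλ' ) = 301.7°.
Final bearing = (301.7° + 180°) mod 360° = 121.7°.

final bearing 121.7°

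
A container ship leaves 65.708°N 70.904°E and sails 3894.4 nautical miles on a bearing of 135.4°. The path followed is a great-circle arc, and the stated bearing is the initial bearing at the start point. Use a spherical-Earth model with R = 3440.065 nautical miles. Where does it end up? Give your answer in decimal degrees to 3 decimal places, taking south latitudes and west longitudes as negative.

Central angle δ = d/R = 1.132072 rad.
Start latitude φ₁ = 1.146821 rad; initial bearing θ = 2.363176 rad.
Destination latitude: φ₂ = arcsin( sin φ₁ cos δ + cos φ₁ sin δ cos θ ) = arcsin(0.121998) = 7.007°.
For the longitude increment, Δλ = atan2( sin θ sin δ cos φ₁, cos δ − sin φ₁ sin φ₂ ) = atan2(0.261500, 0.313589) = 39.825°.
λ₂ = λ₁ + Δλ = 110.729°.

latitude 7.007°, longitude 110.729°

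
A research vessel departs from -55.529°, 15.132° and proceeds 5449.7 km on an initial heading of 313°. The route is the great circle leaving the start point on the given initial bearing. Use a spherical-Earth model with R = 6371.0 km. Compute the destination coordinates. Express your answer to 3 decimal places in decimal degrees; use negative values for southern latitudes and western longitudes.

latitude -14.441°, longitude -19.622°

Angular distance δ = d/R = 5449.7 / 6371 = 0.855392 rad.
Converting: φ₁ = -0.969164 rad, θ = 5.462881 rad.
Applying the spherical law of cosines for sides, sin φ₂ = sin φ₁ cos δ + cos φ₁ sin δ cos θ = -0.249385, so φ₂ = -14.441°.
Δλ = atan2( sin θ sin δ cos φ₁ , cos δ − sin φ₁ sin φ₂ ) = atan2(-0.312452, 0.450327) = -0.606576 rad = -34.754°.
λ₂ = 15.132° + -34.754° = -19.622°.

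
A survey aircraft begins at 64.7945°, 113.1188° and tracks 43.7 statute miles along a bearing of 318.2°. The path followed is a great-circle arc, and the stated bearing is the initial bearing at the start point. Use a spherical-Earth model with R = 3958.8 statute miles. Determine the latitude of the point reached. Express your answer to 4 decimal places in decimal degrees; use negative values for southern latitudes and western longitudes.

latitude 65.2626°

The arc subtends δ = 43.7/3958.8 = 0.011039 rad at the centre.
Converting: φ₁ = 1.130877 rad, θ = 5.553638 rad.
Applying the spherical law of cosines for sides, sin φ₂ = sin φ₁ cos δ + cos φ₁ sin δ cos θ = 0.908235, so φ₂ = 65.2626°.
For the longitude increment, Δλ = atan2( sin θ sin δ cos φ₁, cos δ − sin φ₁ sin φ₂ ) = atan2(-0.003133, 0.178180) = -1.0074°.
λ₂ = 113.1188° + -1.0074° = 112.1114°.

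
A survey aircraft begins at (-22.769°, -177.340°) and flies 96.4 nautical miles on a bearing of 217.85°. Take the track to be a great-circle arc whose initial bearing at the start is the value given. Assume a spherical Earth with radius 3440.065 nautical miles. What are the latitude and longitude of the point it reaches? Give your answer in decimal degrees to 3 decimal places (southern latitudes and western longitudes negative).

latitude -24.033°, longitude -178.419°

Angular distance δ = d/R = 96.4 / 3440.065 = 0.028023 rad.
With φ₁ = -22.769° = -0.397394 rad and θ = 217.85° = 3.802200 rad:
Applying the spherical law of cosines for sides, sin φ₂ = sin φ₁ cos δ + cos φ₁ sin δ cos θ = -0.407265, so φ₂ = -24.033°.
For the longitude increment, Δλ = atan2( sin θ sin δ cos φ₁, cos δ − sin φ₁ sin φ₂ ) = atan2(-0.015853, 0.841989) = -1.079°.
λ₂ = -177.340° + -1.079° = -178.419°.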